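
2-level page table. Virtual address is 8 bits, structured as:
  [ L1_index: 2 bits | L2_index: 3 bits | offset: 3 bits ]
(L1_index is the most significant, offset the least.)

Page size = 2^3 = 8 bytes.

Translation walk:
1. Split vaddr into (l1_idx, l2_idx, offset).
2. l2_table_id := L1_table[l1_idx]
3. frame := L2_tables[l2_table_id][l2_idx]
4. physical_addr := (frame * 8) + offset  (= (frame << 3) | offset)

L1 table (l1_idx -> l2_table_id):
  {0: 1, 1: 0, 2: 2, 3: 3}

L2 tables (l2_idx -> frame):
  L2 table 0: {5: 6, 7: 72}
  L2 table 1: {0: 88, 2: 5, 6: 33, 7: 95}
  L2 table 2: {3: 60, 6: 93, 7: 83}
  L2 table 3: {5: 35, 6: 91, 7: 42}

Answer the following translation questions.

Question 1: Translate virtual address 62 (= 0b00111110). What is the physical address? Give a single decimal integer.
vaddr = 62 = 0b00111110
Split: l1_idx=0, l2_idx=7, offset=6
L1[0] = 1
L2[1][7] = 95
paddr = 95 * 8 + 6 = 766

Answer: 766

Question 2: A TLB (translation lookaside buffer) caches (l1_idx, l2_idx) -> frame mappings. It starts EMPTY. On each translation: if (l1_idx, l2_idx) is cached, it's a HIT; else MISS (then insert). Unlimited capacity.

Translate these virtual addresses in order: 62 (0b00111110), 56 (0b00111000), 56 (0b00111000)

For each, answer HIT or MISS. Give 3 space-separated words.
Answer: MISS HIT HIT

Derivation:
vaddr=62: (0,7) not in TLB -> MISS, insert
vaddr=56: (0,7) in TLB -> HIT
vaddr=56: (0,7) in TLB -> HIT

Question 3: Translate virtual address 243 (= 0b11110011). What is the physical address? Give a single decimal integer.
vaddr = 243 = 0b11110011
Split: l1_idx=3, l2_idx=6, offset=3
L1[3] = 3
L2[3][6] = 91
paddr = 91 * 8 + 3 = 731

Answer: 731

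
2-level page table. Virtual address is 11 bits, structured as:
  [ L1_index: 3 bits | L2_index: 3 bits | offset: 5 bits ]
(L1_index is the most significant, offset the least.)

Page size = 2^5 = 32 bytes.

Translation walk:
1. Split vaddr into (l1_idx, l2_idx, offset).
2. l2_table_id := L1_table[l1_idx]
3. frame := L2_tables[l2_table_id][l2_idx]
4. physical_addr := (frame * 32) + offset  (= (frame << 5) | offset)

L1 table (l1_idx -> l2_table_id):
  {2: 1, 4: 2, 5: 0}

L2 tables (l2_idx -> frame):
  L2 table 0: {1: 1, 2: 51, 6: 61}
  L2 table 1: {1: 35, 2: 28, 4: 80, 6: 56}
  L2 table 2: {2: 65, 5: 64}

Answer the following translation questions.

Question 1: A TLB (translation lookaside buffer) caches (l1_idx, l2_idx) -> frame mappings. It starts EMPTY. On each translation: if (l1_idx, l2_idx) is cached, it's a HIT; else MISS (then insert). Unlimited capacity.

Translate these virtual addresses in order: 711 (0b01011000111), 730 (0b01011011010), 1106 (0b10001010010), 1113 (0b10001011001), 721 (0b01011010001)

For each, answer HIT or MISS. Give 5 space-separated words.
Answer: MISS HIT MISS HIT HIT

Derivation:
vaddr=711: (2,6) not in TLB -> MISS, insert
vaddr=730: (2,6) in TLB -> HIT
vaddr=1106: (4,2) not in TLB -> MISS, insert
vaddr=1113: (4,2) in TLB -> HIT
vaddr=721: (2,6) in TLB -> HIT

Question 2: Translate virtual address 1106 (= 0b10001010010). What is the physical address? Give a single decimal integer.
vaddr = 1106 = 0b10001010010
Split: l1_idx=4, l2_idx=2, offset=18
L1[4] = 2
L2[2][2] = 65
paddr = 65 * 32 + 18 = 2098

Answer: 2098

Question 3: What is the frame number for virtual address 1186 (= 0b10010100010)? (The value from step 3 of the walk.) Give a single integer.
Answer: 64

Derivation:
vaddr = 1186: l1_idx=4, l2_idx=5
L1[4] = 2; L2[2][5] = 64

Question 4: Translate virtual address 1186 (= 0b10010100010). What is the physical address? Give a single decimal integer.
Answer: 2050

Derivation:
vaddr = 1186 = 0b10010100010
Split: l1_idx=4, l2_idx=5, offset=2
L1[4] = 2
L2[2][5] = 64
paddr = 64 * 32 + 2 = 2050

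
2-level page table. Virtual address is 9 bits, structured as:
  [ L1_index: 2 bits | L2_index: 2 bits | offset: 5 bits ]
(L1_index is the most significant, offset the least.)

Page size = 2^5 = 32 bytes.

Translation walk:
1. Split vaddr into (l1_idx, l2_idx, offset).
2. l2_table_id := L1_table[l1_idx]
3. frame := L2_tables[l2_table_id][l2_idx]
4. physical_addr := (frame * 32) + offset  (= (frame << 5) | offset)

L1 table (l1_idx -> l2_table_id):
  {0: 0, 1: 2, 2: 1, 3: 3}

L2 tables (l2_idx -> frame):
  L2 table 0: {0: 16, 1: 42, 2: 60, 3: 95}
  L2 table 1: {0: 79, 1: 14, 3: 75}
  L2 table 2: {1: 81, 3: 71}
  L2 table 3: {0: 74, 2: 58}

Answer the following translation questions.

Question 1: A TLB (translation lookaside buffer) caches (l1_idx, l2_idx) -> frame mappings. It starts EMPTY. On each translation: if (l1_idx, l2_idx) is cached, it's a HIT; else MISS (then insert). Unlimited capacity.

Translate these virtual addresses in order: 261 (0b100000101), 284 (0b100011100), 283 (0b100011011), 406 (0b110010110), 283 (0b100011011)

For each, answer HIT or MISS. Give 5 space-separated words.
Answer: MISS HIT HIT MISS HIT

Derivation:
vaddr=261: (2,0) not in TLB -> MISS, insert
vaddr=284: (2,0) in TLB -> HIT
vaddr=283: (2,0) in TLB -> HIT
vaddr=406: (3,0) not in TLB -> MISS, insert
vaddr=283: (2,0) in TLB -> HIT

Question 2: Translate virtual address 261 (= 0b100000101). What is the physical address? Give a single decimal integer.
vaddr = 261 = 0b100000101
Split: l1_idx=2, l2_idx=0, offset=5
L1[2] = 1
L2[1][0] = 79
paddr = 79 * 32 + 5 = 2533

Answer: 2533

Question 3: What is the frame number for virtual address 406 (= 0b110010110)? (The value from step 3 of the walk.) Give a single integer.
vaddr = 406: l1_idx=3, l2_idx=0
L1[3] = 3; L2[3][0] = 74

Answer: 74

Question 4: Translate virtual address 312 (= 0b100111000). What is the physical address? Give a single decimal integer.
vaddr = 312 = 0b100111000
Split: l1_idx=2, l2_idx=1, offset=24
L1[2] = 1
L2[1][1] = 14
paddr = 14 * 32 + 24 = 472

Answer: 472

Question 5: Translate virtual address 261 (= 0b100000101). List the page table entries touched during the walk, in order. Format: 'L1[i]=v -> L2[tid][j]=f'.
Answer: L1[2]=1 -> L2[1][0]=79

Derivation:
vaddr = 261 = 0b100000101
Split: l1_idx=2, l2_idx=0, offset=5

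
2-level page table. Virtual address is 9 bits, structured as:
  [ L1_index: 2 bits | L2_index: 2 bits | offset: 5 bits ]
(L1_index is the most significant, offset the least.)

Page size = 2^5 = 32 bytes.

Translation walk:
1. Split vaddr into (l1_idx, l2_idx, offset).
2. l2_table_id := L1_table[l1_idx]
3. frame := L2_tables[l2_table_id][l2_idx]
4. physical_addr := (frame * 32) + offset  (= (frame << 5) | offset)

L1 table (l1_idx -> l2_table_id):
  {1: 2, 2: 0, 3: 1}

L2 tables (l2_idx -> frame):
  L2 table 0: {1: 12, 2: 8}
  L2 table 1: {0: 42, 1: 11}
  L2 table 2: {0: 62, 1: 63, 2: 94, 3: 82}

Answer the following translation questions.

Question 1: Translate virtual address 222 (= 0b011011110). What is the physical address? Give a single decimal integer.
Answer: 3038

Derivation:
vaddr = 222 = 0b011011110
Split: l1_idx=1, l2_idx=2, offset=30
L1[1] = 2
L2[2][2] = 94
paddr = 94 * 32 + 30 = 3038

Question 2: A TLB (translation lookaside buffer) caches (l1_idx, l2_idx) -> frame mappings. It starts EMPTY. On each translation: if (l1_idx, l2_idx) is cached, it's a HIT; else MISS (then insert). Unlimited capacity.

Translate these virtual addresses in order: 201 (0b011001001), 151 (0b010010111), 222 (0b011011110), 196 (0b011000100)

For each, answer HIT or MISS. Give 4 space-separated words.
Answer: MISS MISS HIT HIT

Derivation:
vaddr=201: (1,2) not in TLB -> MISS, insert
vaddr=151: (1,0) not in TLB -> MISS, insert
vaddr=222: (1,2) in TLB -> HIT
vaddr=196: (1,2) in TLB -> HIT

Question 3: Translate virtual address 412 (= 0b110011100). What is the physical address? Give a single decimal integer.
vaddr = 412 = 0b110011100
Split: l1_idx=3, l2_idx=0, offset=28
L1[3] = 1
L2[1][0] = 42
paddr = 42 * 32 + 28 = 1372

Answer: 1372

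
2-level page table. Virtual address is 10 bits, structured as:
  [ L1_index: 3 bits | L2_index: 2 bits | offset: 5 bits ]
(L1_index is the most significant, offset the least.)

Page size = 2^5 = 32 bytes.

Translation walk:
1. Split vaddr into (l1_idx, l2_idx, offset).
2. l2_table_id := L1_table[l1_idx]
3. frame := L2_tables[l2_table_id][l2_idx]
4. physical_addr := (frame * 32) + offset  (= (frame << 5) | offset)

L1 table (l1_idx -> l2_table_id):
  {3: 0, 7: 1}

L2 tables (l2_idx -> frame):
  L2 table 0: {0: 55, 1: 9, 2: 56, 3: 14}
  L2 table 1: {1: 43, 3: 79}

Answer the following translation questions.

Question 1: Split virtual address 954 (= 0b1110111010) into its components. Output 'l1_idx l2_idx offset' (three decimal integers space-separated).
Answer: 7 1 26

Derivation:
vaddr = 954 = 0b1110111010
  top 3 bits -> l1_idx = 7
  next 2 bits -> l2_idx = 1
  bottom 5 bits -> offset = 26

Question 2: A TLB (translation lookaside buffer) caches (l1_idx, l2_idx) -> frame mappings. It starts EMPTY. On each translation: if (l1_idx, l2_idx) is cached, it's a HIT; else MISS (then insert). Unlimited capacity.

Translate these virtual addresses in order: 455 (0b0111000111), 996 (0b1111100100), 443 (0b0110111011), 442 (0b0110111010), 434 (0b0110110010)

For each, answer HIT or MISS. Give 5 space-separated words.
Answer: MISS MISS MISS HIT HIT

Derivation:
vaddr=455: (3,2) not in TLB -> MISS, insert
vaddr=996: (7,3) not in TLB -> MISS, insert
vaddr=443: (3,1) not in TLB -> MISS, insert
vaddr=442: (3,1) in TLB -> HIT
vaddr=434: (3,1) in TLB -> HIT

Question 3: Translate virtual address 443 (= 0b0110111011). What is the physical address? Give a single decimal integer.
vaddr = 443 = 0b0110111011
Split: l1_idx=3, l2_idx=1, offset=27
L1[3] = 0
L2[0][1] = 9
paddr = 9 * 32 + 27 = 315

Answer: 315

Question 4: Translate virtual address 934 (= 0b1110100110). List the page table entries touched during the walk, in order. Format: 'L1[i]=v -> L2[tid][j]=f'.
Answer: L1[7]=1 -> L2[1][1]=43

Derivation:
vaddr = 934 = 0b1110100110
Split: l1_idx=7, l2_idx=1, offset=6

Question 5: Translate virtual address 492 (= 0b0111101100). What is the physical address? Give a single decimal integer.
Answer: 460

Derivation:
vaddr = 492 = 0b0111101100
Split: l1_idx=3, l2_idx=3, offset=12
L1[3] = 0
L2[0][3] = 14
paddr = 14 * 32 + 12 = 460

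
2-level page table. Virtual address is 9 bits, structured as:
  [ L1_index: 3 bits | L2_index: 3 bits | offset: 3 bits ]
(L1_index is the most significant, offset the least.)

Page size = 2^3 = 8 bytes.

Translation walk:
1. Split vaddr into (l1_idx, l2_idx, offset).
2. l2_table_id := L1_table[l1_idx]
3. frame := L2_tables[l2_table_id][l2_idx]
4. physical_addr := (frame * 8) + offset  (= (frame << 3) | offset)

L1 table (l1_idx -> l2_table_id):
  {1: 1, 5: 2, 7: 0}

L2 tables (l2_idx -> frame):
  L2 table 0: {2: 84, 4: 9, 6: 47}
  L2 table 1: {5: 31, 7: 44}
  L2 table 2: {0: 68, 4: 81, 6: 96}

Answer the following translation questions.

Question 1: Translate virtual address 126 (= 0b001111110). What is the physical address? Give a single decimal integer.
vaddr = 126 = 0b001111110
Split: l1_idx=1, l2_idx=7, offset=6
L1[1] = 1
L2[1][7] = 44
paddr = 44 * 8 + 6 = 358

Answer: 358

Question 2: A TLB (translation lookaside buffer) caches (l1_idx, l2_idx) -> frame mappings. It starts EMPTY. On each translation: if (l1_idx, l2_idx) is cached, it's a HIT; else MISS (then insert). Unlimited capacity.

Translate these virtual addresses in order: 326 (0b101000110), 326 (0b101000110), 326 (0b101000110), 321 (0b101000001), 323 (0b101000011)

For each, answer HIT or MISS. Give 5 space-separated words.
Answer: MISS HIT HIT HIT HIT

Derivation:
vaddr=326: (5,0) not in TLB -> MISS, insert
vaddr=326: (5,0) in TLB -> HIT
vaddr=326: (5,0) in TLB -> HIT
vaddr=321: (5,0) in TLB -> HIT
vaddr=323: (5,0) in TLB -> HIT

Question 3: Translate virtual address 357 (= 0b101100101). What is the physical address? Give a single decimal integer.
Answer: 653

Derivation:
vaddr = 357 = 0b101100101
Split: l1_idx=5, l2_idx=4, offset=5
L1[5] = 2
L2[2][4] = 81
paddr = 81 * 8 + 5 = 653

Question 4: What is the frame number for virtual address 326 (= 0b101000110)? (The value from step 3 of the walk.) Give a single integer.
vaddr = 326: l1_idx=5, l2_idx=0
L1[5] = 2; L2[2][0] = 68

Answer: 68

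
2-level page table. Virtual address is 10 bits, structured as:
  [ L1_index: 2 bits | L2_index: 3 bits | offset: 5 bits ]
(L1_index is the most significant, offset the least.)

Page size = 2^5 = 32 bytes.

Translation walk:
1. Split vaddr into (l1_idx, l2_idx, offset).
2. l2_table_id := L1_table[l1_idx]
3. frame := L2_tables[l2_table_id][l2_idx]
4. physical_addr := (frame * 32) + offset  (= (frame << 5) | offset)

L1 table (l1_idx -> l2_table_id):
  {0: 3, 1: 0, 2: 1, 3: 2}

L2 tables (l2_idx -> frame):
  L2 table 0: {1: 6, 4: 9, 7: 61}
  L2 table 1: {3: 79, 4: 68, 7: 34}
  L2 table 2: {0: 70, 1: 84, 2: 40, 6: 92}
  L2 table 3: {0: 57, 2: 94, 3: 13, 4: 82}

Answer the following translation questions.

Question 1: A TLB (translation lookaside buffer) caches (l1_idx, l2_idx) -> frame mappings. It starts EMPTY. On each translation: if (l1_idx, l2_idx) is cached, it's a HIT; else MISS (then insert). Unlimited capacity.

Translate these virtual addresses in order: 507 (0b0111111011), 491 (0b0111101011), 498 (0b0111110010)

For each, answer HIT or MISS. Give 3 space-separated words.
vaddr=507: (1,7) not in TLB -> MISS, insert
vaddr=491: (1,7) in TLB -> HIT
vaddr=498: (1,7) in TLB -> HIT

Answer: MISS HIT HIT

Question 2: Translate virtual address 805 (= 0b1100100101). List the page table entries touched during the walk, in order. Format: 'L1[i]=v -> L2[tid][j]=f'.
Answer: L1[3]=2 -> L2[2][1]=84

Derivation:
vaddr = 805 = 0b1100100101
Split: l1_idx=3, l2_idx=1, offset=5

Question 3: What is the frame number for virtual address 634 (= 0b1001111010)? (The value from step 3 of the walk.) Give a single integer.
vaddr = 634: l1_idx=2, l2_idx=3
L1[2] = 1; L2[1][3] = 79

Answer: 79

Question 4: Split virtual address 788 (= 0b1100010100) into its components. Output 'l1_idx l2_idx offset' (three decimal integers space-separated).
Answer: 3 0 20

Derivation:
vaddr = 788 = 0b1100010100
  top 2 bits -> l1_idx = 3
  next 3 bits -> l2_idx = 0
  bottom 5 bits -> offset = 20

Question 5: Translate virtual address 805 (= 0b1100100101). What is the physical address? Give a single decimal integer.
vaddr = 805 = 0b1100100101
Split: l1_idx=3, l2_idx=1, offset=5
L1[3] = 2
L2[2][1] = 84
paddr = 84 * 32 + 5 = 2693

Answer: 2693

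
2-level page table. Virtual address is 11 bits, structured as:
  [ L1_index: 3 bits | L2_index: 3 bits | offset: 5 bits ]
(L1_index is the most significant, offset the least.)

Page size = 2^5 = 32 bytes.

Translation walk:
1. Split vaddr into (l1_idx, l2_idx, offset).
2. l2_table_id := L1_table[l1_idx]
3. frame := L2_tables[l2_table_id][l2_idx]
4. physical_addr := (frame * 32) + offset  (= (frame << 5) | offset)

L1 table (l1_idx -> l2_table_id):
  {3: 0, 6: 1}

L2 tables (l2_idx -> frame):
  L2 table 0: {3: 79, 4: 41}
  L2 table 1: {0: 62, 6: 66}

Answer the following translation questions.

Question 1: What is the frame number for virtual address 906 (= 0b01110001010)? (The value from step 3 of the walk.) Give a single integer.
vaddr = 906: l1_idx=3, l2_idx=4
L1[3] = 0; L2[0][4] = 41

Answer: 41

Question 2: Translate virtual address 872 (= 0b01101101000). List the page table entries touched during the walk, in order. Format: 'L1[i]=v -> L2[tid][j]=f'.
vaddr = 872 = 0b01101101000
Split: l1_idx=3, l2_idx=3, offset=8

Answer: L1[3]=0 -> L2[0][3]=79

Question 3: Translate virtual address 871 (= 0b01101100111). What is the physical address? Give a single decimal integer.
Answer: 2535

Derivation:
vaddr = 871 = 0b01101100111
Split: l1_idx=3, l2_idx=3, offset=7
L1[3] = 0
L2[0][3] = 79
paddr = 79 * 32 + 7 = 2535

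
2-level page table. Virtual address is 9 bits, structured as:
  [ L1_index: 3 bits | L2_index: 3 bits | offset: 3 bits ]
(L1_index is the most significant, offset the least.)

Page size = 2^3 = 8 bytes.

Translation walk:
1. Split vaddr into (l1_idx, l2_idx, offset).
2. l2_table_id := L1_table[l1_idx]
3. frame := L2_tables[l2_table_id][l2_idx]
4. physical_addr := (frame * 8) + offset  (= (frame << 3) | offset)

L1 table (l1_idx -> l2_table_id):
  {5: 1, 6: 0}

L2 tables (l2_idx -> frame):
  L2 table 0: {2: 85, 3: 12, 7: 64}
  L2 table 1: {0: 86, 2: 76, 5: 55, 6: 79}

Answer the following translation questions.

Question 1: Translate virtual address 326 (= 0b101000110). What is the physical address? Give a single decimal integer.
Answer: 694

Derivation:
vaddr = 326 = 0b101000110
Split: l1_idx=5, l2_idx=0, offset=6
L1[5] = 1
L2[1][0] = 86
paddr = 86 * 8 + 6 = 694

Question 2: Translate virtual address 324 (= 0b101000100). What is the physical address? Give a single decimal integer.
vaddr = 324 = 0b101000100
Split: l1_idx=5, l2_idx=0, offset=4
L1[5] = 1
L2[1][0] = 86
paddr = 86 * 8 + 4 = 692

Answer: 692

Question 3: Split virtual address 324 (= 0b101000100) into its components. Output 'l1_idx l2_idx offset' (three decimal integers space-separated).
vaddr = 324 = 0b101000100
  top 3 bits -> l1_idx = 5
  next 3 bits -> l2_idx = 0
  bottom 3 bits -> offset = 4

Answer: 5 0 4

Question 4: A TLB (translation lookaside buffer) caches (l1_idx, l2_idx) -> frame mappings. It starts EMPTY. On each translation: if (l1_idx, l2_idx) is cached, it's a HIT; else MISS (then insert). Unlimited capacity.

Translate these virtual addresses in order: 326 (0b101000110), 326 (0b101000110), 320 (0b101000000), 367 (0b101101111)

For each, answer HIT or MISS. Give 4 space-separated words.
Answer: MISS HIT HIT MISS

Derivation:
vaddr=326: (5,0) not in TLB -> MISS, insert
vaddr=326: (5,0) in TLB -> HIT
vaddr=320: (5,0) in TLB -> HIT
vaddr=367: (5,5) not in TLB -> MISS, insert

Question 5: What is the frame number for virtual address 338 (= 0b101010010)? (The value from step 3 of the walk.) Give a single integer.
Answer: 76

Derivation:
vaddr = 338: l1_idx=5, l2_idx=2
L1[5] = 1; L2[1][2] = 76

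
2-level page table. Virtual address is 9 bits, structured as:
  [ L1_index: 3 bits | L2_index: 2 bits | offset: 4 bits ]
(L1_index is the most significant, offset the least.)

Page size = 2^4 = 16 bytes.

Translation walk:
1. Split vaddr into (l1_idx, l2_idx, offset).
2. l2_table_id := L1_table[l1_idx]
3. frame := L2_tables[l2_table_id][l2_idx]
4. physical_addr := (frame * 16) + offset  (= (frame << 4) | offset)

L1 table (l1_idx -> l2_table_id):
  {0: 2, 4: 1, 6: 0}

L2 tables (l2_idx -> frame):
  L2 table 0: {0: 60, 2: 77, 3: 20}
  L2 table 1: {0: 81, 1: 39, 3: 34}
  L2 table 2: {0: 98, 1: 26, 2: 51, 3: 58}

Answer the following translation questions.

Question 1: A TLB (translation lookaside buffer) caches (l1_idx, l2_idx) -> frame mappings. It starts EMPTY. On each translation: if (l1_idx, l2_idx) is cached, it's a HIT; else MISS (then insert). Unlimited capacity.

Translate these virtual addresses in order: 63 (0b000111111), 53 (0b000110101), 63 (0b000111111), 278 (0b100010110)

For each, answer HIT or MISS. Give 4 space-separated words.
Answer: MISS HIT HIT MISS

Derivation:
vaddr=63: (0,3) not in TLB -> MISS, insert
vaddr=53: (0,3) in TLB -> HIT
vaddr=63: (0,3) in TLB -> HIT
vaddr=278: (4,1) not in TLB -> MISS, insert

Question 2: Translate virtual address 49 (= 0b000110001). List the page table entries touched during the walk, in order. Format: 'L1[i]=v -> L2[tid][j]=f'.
vaddr = 49 = 0b000110001
Split: l1_idx=0, l2_idx=3, offset=1

Answer: L1[0]=2 -> L2[2][3]=58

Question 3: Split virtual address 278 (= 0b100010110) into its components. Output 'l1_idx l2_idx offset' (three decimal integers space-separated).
vaddr = 278 = 0b100010110
  top 3 bits -> l1_idx = 4
  next 2 bits -> l2_idx = 1
  bottom 4 bits -> offset = 6

Answer: 4 1 6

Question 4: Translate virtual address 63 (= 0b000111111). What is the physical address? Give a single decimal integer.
vaddr = 63 = 0b000111111
Split: l1_idx=0, l2_idx=3, offset=15
L1[0] = 2
L2[2][3] = 58
paddr = 58 * 16 + 15 = 943

Answer: 943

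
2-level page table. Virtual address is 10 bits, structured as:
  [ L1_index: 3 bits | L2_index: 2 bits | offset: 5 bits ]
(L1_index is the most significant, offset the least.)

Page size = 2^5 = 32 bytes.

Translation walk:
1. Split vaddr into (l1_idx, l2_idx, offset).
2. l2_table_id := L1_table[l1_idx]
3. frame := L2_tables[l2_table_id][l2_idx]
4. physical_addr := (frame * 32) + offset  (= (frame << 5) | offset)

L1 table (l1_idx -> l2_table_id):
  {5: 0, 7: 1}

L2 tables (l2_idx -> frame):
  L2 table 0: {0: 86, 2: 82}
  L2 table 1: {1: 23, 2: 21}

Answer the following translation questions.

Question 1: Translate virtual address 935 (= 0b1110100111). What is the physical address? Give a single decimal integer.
Answer: 743

Derivation:
vaddr = 935 = 0b1110100111
Split: l1_idx=7, l2_idx=1, offset=7
L1[7] = 1
L2[1][1] = 23
paddr = 23 * 32 + 7 = 743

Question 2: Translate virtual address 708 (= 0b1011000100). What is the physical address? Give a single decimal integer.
Answer: 2628

Derivation:
vaddr = 708 = 0b1011000100
Split: l1_idx=5, l2_idx=2, offset=4
L1[5] = 0
L2[0][2] = 82
paddr = 82 * 32 + 4 = 2628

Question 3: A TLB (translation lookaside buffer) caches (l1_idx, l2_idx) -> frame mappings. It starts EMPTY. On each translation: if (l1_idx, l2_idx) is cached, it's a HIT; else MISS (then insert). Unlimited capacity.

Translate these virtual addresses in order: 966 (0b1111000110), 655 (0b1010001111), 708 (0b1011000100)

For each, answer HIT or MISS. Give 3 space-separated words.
Answer: MISS MISS MISS

Derivation:
vaddr=966: (7,2) not in TLB -> MISS, insert
vaddr=655: (5,0) not in TLB -> MISS, insert
vaddr=708: (5,2) not in TLB -> MISS, insert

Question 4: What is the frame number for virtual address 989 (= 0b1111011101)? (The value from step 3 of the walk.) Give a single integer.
Answer: 21

Derivation:
vaddr = 989: l1_idx=7, l2_idx=2
L1[7] = 1; L2[1][2] = 21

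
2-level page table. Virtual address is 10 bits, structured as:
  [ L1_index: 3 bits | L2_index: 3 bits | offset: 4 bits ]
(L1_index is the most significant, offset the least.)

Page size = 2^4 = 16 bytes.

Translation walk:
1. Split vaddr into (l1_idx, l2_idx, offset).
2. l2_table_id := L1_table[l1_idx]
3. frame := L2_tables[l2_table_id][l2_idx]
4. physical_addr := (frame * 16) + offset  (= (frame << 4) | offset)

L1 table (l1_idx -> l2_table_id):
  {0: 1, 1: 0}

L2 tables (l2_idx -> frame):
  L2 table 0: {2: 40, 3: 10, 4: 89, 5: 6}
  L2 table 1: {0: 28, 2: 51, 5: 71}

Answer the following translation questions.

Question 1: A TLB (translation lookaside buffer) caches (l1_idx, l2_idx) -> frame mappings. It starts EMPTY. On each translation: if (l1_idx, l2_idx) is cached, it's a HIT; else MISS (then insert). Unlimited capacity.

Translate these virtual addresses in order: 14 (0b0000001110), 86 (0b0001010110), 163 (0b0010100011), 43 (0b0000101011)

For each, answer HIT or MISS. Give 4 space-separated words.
Answer: MISS MISS MISS MISS

Derivation:
vaddr=14: (0,0) not in TLB -> MISS, insert
vaddr=86: (0,5) not in TLB -> MISS, insert
vaddr=163: (1,2) not in TLB -> MISS, insert
vaddr=43: (0,2) not in TLB -> MISS, insert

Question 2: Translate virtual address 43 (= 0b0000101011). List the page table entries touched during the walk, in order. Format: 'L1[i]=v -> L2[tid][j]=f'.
vaddr = 43 = 0b0000101011
Split: l1_idx=0, l2_idx=2, offset=11

Answer: L1[0]=1 -> L2[1][2]=51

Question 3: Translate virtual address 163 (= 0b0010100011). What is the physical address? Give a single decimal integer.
Answer: 643

Derivation:
vaddr = 163 = 0b0010100011
Split: l1_idx=1, l2_idx=2, offset=3
L1[1] = 0
L2[0][2] = 40
paddr = 40 * 16 + 3 = 643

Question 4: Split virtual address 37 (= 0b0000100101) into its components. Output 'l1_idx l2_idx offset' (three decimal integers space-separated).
vaddr = 37 = 0b0000100101
  top 3 bits -> l1_idx = 0
  next 3 bits -> l2_idx = 2
  bottom 4 bits -> offset = 5

Answer: 0 2 5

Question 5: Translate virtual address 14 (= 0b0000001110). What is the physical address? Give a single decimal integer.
vaddr = 14 = 0b0000001110
Split: l1_idx=0, l2_idx=0, offset=14
L1[0] = 1
L2[1][0] = 28
paddr = 28 * 16 + 14 = 462

Answer: 462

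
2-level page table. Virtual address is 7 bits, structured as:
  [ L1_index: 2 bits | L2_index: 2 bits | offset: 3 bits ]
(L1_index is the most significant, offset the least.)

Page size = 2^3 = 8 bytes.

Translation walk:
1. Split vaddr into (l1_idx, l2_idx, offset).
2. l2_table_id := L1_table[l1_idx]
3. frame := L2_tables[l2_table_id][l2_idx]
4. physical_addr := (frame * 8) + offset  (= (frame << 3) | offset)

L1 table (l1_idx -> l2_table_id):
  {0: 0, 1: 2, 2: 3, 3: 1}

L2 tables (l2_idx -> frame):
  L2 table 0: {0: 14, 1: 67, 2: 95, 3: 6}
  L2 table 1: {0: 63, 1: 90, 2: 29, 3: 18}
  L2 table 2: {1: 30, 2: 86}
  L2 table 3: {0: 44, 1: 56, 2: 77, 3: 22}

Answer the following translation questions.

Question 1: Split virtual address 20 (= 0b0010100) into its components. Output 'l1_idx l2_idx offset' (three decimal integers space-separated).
vaddr = 20 = 0b0010100
  top 2 bits -> l1_idx = 0
  next 2 bits -> l2_idx = 2
  bottom 3 bits -> offset = 4

Answer: 0 2 4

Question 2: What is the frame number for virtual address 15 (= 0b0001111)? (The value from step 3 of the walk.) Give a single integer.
vaddr = 15: l1_idx=0, l2_idx=1
L1[0] = 0; L2[0][1] = 67

Answer: 67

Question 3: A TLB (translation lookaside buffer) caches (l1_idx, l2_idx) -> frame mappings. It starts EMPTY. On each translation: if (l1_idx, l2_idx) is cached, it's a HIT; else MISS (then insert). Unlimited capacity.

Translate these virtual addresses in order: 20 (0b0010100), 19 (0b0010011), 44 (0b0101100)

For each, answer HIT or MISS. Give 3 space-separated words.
vaddr=20: (0,2) not in TLB -> MISS, insert
vaddr=19: (0,2) in TLB -> HIT
vaddr=44: (1,1) not in TLB -> MISS, insert

Answer: MISS HIT MISS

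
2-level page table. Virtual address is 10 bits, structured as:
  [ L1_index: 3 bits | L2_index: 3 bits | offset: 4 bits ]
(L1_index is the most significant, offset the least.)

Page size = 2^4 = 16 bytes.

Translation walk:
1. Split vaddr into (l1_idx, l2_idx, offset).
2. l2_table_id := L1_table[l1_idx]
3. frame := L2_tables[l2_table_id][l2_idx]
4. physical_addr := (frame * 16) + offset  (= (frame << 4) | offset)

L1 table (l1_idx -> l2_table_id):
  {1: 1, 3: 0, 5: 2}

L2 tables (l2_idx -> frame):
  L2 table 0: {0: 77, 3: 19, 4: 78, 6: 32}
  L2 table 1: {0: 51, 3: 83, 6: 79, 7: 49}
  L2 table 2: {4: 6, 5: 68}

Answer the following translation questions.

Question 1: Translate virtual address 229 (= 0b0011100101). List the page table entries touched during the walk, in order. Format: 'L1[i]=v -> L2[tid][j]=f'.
vaddr = 229 = 0b0011100101
Split: l1_idx=1, l2_idx=6, offset=5

Answer: L1[1]=1 -> L2[1][6]=79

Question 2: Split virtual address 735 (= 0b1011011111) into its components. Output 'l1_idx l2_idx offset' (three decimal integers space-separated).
vaddr = 735 = 0b1011011111
  top 3 bits -> l1_idx = 5
  next 3 bits -> l2_idx = 5
  bottom 4 bits -> offset = 15

Answer: 5 5 15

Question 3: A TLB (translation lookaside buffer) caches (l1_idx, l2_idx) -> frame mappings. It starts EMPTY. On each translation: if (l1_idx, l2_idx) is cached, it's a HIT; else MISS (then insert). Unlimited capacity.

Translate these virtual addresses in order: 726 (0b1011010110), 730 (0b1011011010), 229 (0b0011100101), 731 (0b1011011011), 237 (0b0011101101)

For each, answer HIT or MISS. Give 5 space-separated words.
Answer: MISS HIT MISS HIT HIT

Derivation:
vaddr=726: (5,5) not in TLB -> MISS, insert
vaddr=730: (5,5) in TLB -> HIT
vaddr=229: (1,6) not in TLB -> MISS, insert
vaddr=731: (5,5) in TLB -> HIT
vaddr=237: (1,6) in TLB -> HIT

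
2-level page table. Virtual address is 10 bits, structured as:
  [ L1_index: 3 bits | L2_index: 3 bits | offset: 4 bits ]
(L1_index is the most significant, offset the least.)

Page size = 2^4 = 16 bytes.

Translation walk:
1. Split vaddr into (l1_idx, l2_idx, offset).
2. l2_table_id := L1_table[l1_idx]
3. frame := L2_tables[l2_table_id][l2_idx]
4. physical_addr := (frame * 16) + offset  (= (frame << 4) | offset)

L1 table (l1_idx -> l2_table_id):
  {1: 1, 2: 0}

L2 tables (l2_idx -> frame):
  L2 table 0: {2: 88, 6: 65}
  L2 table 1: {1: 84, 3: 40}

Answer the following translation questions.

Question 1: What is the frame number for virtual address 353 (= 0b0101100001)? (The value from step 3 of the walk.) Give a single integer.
Answer: 65

Derivation:
vaddr = 353: l1_idx=2, l2_idx=6
L1[2] = 0; L2[0][6] = 65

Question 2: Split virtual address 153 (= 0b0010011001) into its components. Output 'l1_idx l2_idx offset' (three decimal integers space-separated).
vaddr = 153 = 0b0010011001
  top 3 bits -> l1_idx = 1
  next 3 bits -> l2_idx = 1
  bottom 4 bits -> offset = 9

Answer: 1 1 9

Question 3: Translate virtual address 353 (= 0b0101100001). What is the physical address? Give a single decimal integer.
Answer: 1041

Derivation:
vaddr = 353 = 0b0101100001
Split: l1_idx=2, l2_idx=6, offset=1
L1[2] = 0
L2[0][6] = 65
paddr = 65 * 16 + 1 = 1041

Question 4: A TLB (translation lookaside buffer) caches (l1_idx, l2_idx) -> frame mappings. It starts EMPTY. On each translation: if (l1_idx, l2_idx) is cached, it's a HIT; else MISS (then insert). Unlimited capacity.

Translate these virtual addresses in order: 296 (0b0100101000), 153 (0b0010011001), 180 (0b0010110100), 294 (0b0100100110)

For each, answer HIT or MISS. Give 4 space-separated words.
Answer: MISS MISS MISS HIT

Derivation:
vaddr=296: (2,2) not in TLB -> MISS, insert
vaddr=153: (1,1) not in TLB -> MISS, insert
vaddr=180: (1,3) not in TLB -> MISS, insert
vaddr=294: (2,2) in TLB -> HIT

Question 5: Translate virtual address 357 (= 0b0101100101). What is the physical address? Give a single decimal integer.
Answer: 1045

Derivation:
vaddr = 357 = 0b0101100101
Split: l1_idx=2, l2_idx=6, offset=5
L1[2] = 0
L2[0][6] = 65
paddr = 65 * 16 + 5 = 1045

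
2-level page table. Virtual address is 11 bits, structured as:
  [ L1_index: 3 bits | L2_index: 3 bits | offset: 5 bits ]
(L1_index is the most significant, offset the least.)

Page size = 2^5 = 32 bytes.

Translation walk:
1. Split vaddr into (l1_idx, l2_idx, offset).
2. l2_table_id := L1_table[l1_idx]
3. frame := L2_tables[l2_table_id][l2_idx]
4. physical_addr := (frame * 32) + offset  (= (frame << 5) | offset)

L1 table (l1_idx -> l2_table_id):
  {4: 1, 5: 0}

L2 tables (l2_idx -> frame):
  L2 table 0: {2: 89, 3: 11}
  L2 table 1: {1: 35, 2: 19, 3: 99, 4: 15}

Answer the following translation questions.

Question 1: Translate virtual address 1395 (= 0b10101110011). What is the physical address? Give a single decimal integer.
Answer: 371

Derivation:
vaddr = 1395 = 0b10101110011
Split: l1_idx=5, l2_idx=3, offset=19
L1[5] = 0
L2[0][3] = 11
paddr = 11 * 32 + 19 = 371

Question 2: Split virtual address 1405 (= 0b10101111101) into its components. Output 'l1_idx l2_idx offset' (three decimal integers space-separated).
Answer: 5 3 29

Derivation:
vaddr = 1405 = 0b10101111101
  top 3 bits -> l1_idx = 5
  next 3 bits -> l2_idx = 3
  bottom 5 bits -> offset = 29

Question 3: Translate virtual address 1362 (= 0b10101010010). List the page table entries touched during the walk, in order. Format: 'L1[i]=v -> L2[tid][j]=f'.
vaddr = 1362 = 0b10101010010
Split: l1_idx=5, l2_idx=2, offset=18

Answer: L1[5]=0 -> L2[0][2]=89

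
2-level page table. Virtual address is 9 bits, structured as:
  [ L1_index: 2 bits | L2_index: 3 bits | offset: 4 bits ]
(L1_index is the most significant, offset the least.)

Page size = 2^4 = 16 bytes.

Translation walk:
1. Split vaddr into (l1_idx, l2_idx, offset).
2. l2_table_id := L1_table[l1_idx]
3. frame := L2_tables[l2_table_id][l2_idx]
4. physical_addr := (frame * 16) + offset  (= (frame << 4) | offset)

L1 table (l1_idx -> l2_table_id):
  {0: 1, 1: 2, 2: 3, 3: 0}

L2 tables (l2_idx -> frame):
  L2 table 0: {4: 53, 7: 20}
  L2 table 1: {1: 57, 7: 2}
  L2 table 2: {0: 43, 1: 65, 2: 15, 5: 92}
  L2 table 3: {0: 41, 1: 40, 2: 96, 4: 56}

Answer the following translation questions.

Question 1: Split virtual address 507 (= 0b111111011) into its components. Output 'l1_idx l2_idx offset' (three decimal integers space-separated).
Answer: 3 7 11

Derivation:
vaddr = 507 = 0b111111011
  top 2 bits -> l1_idx = 3
  next 3 bits -> l2_idx = 7
  bottom 4 bits -> offset = 11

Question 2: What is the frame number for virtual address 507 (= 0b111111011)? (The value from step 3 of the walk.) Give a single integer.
Answer: 20

Derivation:
vaddr = 507: l1_idx=3, l2_idx=7
L1[3] = 0; L2[0][7] = 20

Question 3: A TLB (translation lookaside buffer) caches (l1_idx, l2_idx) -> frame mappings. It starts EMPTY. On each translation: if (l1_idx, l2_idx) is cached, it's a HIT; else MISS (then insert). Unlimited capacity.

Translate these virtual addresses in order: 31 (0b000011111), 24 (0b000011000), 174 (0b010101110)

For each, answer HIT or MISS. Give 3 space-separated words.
Answer: MISS HIT MISS

Derivation:
vaddr=31: (0,1) not in TLB -> MISS, insert
vaddr=24: (0,1) in TLB -> HIT
vaddr=174: (1,2) not in TLB -> MISS, insert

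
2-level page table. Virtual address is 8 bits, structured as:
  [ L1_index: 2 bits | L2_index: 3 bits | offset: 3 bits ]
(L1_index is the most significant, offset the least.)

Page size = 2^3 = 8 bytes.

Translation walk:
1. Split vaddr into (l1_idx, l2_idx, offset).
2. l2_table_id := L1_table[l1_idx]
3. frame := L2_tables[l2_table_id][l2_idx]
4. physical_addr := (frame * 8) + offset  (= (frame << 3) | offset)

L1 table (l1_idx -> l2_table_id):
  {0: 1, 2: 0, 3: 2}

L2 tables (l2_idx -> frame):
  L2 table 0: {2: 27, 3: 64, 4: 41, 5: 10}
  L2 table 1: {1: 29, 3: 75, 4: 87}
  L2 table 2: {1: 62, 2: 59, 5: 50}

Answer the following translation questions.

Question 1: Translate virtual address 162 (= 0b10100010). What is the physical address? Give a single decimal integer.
Answer: 330

Derivation:
vaddr = 162 = 0b10100010
Split: l1_idx=2, l2_idx=4, offset=2
L1[2] = 0
L2[0][4] = 41
paddr = 41 * 8 + 2 = 330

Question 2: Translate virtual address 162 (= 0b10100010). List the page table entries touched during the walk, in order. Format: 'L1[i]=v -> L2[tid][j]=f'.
Answer: L1[2]=0 -> L2[0][4]=41

Derivation:
vaddr = 162 = 0b10100010
Split: l1_idx=2, l2_idx=4, offset=2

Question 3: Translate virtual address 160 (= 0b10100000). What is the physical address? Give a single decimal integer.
Answer: 328

Derivation:
vaddr = 160 = 0b10100000
Split: l1_idx=2, l2_idx=4, offset=0
L1[2] = 0
L2[0][4] = 41
paddr = 41 * 8 + 0 = 328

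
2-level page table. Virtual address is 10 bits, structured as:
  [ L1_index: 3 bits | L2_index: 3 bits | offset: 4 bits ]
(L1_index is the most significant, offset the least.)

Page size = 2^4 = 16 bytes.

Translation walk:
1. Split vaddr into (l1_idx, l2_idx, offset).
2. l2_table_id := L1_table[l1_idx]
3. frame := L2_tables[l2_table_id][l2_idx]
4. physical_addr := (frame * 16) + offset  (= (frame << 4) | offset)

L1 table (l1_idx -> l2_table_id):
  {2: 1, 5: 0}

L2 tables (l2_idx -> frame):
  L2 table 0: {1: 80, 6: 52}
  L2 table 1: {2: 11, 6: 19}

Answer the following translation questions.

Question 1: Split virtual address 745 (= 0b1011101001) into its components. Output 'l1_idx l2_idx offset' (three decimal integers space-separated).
Answer: 5 6 9

Derivation:
vaddr = 745 = 0b1011101001
  top 3 bits -> l1_idx = 5
  next 3 bits -> l2_idx = 6
  bottom 4 bits -> offset = 9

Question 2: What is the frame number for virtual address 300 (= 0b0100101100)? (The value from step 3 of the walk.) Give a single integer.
vaddr = 300: l1_idx=2, l2_idx=2
L1[2] = 1; L2[1][2] = 11

Answer: 11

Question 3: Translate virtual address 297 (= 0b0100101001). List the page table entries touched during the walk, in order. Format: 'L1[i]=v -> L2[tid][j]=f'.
Answer: L1[2]=1 -> L2[1][2]=11

Derivation:
vaddr = 297 = 0b0100101001
Split: l1_idx=2, l2_idx=2, offset=9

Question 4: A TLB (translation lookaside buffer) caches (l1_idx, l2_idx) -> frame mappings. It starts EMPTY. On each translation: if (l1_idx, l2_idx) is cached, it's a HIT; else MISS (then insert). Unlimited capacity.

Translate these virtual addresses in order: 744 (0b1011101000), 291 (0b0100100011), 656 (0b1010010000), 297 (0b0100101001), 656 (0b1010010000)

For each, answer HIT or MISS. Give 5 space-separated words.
Answer: MISS MISS MISS HIT HIT

Derivation:
vaddr=744: (5,6) not in TLB -> MISS, insert
vaddr=291: (2,2) not in TLB -> MISS, insert
vaddr=656: (5,1) not in TLB -> MISS, insert
vaddr=297: (2,2) in TLB -> HIT
vaddr=656: (5,1) in TLB -> HIT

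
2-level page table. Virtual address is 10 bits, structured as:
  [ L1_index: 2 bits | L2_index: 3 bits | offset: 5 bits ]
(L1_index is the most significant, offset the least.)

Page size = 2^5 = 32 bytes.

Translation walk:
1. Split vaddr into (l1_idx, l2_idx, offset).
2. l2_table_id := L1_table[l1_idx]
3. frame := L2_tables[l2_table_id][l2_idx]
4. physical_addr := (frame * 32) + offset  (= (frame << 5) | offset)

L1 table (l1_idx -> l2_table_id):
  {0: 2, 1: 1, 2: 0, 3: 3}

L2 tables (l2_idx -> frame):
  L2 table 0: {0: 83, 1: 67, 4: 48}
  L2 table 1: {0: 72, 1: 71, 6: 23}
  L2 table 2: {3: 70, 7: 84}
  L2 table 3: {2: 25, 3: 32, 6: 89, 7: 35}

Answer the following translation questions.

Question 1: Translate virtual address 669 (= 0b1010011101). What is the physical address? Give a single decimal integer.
Answer: 1565

Derivation:
vaddr = 669 = 0b1010011101
Split: l1_idx=2, l2_idx=4, offset=29
L1[2] = 0
L2[0][4] = 48
paddr = 48 * 32 + 29 = 1565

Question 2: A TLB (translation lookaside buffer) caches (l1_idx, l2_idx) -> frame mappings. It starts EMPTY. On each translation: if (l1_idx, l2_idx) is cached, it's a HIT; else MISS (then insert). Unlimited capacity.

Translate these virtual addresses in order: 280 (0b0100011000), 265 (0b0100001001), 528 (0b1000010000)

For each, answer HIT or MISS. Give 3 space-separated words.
vaddr=280: (1,0) not in TLB -> MISS, insert
vaddr=265: (1,0) in TLB -> HIT
vaddr=528: (2,0) not in TLB -> MISS, insert

Answer: MISS HIT MISS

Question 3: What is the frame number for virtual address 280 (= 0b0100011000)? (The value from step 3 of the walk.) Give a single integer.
vaddr = 280: l1_idx=1, l2_idx=0
L1[1] = 1; L2[1][0] = 72

Answer: 72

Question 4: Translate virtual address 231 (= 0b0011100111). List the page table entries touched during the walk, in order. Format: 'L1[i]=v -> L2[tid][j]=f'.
Answer: L1[0]=2 -> L2[2][7]=84

Derivation:
vaddr = 231 = 0b0011100111
Split: l1_idx=0, l2_idx=7, offset=7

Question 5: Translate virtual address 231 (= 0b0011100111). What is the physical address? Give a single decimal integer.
Answer: 2695

Derivation:
vaddr = 231 = 0b0011100111
Split: l1_idx=0, l2_idx=7, offset=7
L1[0] = 2
L2[2][7] = 84
paddr = 84 * 32 + 7 = 2695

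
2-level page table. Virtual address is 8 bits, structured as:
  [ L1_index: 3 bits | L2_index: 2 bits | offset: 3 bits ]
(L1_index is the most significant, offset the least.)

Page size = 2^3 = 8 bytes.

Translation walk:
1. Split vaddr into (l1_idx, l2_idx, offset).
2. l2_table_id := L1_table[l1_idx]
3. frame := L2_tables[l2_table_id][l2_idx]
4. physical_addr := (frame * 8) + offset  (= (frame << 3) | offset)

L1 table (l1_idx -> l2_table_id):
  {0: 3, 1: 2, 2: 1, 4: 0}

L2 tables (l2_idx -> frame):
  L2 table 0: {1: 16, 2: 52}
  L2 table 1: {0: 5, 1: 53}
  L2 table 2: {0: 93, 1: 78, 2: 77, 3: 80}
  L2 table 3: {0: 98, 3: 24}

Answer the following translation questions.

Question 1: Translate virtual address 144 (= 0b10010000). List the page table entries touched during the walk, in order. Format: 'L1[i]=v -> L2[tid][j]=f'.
vaddr = 144 = 0b10010000
Split: l1_idx=4, l2_idx=2, offset=0

Answer: L1[4]=0 -> L2[0][2]=52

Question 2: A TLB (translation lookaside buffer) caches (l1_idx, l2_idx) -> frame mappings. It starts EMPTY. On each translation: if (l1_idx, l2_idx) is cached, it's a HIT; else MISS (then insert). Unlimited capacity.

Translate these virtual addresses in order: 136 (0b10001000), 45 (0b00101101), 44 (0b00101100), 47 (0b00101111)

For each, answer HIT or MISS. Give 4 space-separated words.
Answer: MISS MISS HIT HIT

Derivation:
vaddr=136: (4,1) not in TLB -> MISS, insert
vaddr=45: (1,1) not in TLB -> MISS, insert
vaddr=44: (1,1) in TLB -> HIT
vaddr=47: (1,1) in TLB -> HIT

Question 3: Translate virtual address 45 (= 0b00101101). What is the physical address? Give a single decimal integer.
vaddr = 45 = 0b00101101
Split: l1_idx=1, l2_idx=1, offset=5
L1[1] = 2
L2[2][1] = 78
paddr = 78 * 8 + 5 = 629

Answer: 629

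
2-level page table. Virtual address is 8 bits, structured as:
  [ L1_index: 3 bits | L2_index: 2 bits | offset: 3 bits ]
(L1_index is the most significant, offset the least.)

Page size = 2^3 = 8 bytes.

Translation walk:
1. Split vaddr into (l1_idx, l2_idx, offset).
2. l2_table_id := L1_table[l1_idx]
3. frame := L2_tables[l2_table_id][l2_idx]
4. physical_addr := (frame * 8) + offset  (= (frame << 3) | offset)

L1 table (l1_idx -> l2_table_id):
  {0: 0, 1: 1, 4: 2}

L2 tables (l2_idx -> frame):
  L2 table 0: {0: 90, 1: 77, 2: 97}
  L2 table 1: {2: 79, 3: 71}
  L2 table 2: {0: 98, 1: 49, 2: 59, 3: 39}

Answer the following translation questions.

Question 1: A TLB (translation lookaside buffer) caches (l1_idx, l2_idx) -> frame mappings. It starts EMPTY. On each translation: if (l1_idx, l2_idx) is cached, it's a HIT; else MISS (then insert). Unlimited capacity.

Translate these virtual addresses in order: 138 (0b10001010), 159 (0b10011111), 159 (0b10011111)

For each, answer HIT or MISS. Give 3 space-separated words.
vaddr=138: (4,1) not in TLB -> MISS, insert
vaddr=159: (4,3) not in TLB -> MISS, insert
vaddr=159: (4,3) in TLB -> HIT

Answer: MISS MISS HIT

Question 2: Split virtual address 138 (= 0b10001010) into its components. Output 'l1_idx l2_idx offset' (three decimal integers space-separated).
Answer: 4 1 2

Derivation:
vaddr = 138 = 0b10001010
  top 3 bits -> l1_idx = 4
  next 2 bits -> l2_idx = 1
  bottom 3 bits -> offset = 2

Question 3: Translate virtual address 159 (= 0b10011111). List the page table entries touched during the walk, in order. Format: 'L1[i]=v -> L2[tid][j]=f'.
vaddr = 159 = 0b10011111
Split: l1_idx=4, l2_idx=3, offset=7

Answer: L1[4]=2 -> L2[2][3]=39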